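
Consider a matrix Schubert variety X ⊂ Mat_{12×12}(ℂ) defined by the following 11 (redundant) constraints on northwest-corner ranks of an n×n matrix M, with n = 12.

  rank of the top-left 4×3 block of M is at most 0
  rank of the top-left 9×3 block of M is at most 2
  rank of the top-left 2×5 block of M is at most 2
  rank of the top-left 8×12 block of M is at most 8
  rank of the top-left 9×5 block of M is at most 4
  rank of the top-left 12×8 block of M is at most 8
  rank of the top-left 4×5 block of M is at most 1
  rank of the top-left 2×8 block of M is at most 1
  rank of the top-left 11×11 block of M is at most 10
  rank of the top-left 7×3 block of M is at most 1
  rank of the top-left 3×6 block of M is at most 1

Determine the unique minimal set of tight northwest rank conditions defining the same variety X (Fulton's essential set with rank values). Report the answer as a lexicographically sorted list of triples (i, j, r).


Rank table r_w(12×12) implied by the 11 constraints:

  0 | 0 | 0 | 1 | 1 | 1 | 1 | 1 | 1 | 1 | 1 | 1
  0 | 0 | 0 | 1 | 1 | 1 | 1 | 1 | 2 | 2 | 2 | 2
  0 | 0 | 0 | 1 | 1 | 1 | 2 | 2 | 3 | 3 | 3 | 3
  0 | 0 | 0 | 1 | 1 | 2 | 3 | 3 | 4 | 4 | 4 | 4
  1 | 1 | 1 | 2 | 2 | 3 | 4 | 4 | 5 | 5 | 5 | 5
  1 | 1 | 1 | 2 | 3 | 4 | 5 | 5 | 6 | 6 | 6 | 6
  1 | 1 | 1 | 2 | 3 | 4 | 5 | 6 | 7 | 7 | 7 | 7
  1 | 2 | 2 | 3 | 4 | 5 | 6 | 7 | 8 | 8 | 8 | 8
  1 | 2 | 2 | 3 | 4 | 5 | 6 | 7 | 8 | 9 | 9 | 9
  1 | 2 | 3 | 4 | 5 | 6 | 7 | 8 | 9 | 10 | 10 | 10
  1 | 2 | 3 | 4 | 5 | 6 | 7 | 8 | 9 | 10 | 10 | 11
  1 | 2 | 3 | 4 | 5 | 6 | 7 | 8 | 9 | 10 | 11 | 12

the unique w with this rank table is (4, 9, 7, 6, 1, 5, 8, 2, 10, 3, 12, 11).

ℓ(w)=25; the 7 essential cells (i,j,r):

[(2, 8, 1), (3, 6, 1), (4, 3, 0), (4, 5, 1), (7, 3, 1), (9, 3, 2), (11, 11, 10)]


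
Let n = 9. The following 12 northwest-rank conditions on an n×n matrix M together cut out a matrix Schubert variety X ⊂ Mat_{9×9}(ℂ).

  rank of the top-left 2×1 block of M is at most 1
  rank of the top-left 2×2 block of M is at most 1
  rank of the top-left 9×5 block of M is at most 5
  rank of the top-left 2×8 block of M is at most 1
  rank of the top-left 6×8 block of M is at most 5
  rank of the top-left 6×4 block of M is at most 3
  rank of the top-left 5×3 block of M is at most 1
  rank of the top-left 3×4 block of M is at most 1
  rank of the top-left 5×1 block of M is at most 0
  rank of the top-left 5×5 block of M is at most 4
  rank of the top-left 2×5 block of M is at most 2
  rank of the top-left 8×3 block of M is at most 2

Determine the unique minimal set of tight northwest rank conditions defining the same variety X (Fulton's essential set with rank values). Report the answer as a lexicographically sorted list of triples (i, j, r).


Rank table r_w(9×9) implied by the 12 constraints:

  R[1]: 0, 1, 1, 1, 1, 1, 1, 1, 1
  R[2]: 0, 1, 1, 1, 1, 1, 1, 1, 2
  R[3]: 0, 1, 1, 1, 2, 2, 2, 2, 3
  R[4]: 0, 1, 1, 2, 3, 3, 3, 3, 4
  R[5]: 0, 1, 1, 2, 3, 4, 4, 4, 5
  R[6]: 1, 2, 2, 3, 4, 5, 5, 5, 6
  R[7]: 1, 2, 2, 3, 4, 5, 6, 6, 7
  R[8]: 1, 2, 2, 3, 4, 5, 6, 7, 8
  R[9]: 1, 2, 3, 4, 5, 6, 7, 8, 9

the unique w with this rank table is (2, 9, 5, 4, 6, 1, 7, 8, 3).

ℓ(w)=17; the 5 essential cells (i,j,r):

[(2, 8, 1), (3, 4, 1), (5, 1, 0), (5, 3, 1), (8, 3, 2)]


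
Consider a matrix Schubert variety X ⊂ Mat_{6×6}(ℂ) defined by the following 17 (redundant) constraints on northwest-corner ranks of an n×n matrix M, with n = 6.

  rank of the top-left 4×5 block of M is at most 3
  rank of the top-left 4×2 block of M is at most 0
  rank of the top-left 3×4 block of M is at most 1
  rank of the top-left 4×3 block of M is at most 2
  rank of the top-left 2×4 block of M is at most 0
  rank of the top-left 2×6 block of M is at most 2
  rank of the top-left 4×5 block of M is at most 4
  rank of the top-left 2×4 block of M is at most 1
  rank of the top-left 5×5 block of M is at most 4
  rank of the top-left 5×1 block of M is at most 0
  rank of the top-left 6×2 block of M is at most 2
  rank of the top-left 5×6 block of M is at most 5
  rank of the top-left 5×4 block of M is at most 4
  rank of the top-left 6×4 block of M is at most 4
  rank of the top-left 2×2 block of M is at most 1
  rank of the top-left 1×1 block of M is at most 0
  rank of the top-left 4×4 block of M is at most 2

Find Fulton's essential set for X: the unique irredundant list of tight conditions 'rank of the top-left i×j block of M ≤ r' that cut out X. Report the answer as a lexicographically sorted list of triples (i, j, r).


Rank table r_w(6×6) implied by the 17 constraints:

  i=1: 0 | 0 | 0 | 0 | 1 | 1
  i=2: 0 | 0 | 0 | 0 | 1 | 2
  i=3: 0 | 0 | 1 | 1 | 2 | 3
  i=4: 0 | 0 | 1 | 2 | 3 | 4
  i=5: 0 | 1 | 2 | 3 | 4 | 5
  i=6: 1 | 2 | 3 | 4 | 5 | 6

hence w(1..6) = (5, 6, 3, 4, 2, 1).

Rothe diagram D(w) (13 cells), 3 SE-corners (essential conditions):

[(2, 4, 0), (4, 2, 0), (5, 1, 0)]


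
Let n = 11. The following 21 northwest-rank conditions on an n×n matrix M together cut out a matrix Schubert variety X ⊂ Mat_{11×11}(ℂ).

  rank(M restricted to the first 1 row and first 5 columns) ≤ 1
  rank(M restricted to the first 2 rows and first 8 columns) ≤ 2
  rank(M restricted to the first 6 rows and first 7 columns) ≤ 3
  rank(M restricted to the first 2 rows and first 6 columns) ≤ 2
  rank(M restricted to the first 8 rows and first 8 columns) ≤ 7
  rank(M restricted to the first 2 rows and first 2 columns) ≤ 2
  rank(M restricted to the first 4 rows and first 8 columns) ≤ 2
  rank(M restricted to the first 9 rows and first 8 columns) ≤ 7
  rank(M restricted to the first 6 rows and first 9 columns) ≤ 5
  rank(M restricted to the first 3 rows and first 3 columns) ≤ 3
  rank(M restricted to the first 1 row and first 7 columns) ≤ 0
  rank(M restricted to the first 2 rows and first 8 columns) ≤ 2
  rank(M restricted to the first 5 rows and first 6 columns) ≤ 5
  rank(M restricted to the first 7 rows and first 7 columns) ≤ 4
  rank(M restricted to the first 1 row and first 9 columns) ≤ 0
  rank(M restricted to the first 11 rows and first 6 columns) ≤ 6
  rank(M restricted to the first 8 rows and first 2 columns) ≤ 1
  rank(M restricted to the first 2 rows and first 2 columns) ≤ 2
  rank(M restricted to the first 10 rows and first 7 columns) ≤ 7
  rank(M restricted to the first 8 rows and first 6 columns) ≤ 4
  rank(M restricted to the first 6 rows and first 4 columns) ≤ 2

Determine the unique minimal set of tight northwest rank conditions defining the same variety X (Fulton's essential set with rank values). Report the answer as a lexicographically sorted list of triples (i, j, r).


Reconstructing r_w from the 21 given conditions:

  i=1: 0  0  0  0  0  0  0  0  0  1  1
  i=2: 1  1  1  1  1  1  1  1  1  2  2
  i=3: 1  1  2  2  2  2  2  2  2  3  3
  i=4: 1  1  2  2  2  2  2  2  3  4  4
  i=5: 1  1  2  2  3  3  3  3  4  5  5
  i=6: 1  1  2  2  3  3  3  4  5  6  6
  i=7: 1  1  2  3  4  4  4  5  6  7  7
  i=8: 1  1  2  3  4  4  5  6  7  8  8
  i=9: 1  2  3  4  5  5  6  7  8  9  9
  i=10: 1  2  3  4  5  6  7  8  9  10  10
  i=11: 1  2  3  4  5  6  7  8  9  10  11

second differences of R give the permutation w = (10, 1, 3, 9, 5, 8, 4, 7, 2, 6, 11).

Rothe diagram D(w) (25 cells), 6 SE-corners (essential conditions):

[(1, 9, 0), (4, 8, 2), (6, 4, 2), (6, 7, 3), (8, 2, 1), (8, 6, 4)]


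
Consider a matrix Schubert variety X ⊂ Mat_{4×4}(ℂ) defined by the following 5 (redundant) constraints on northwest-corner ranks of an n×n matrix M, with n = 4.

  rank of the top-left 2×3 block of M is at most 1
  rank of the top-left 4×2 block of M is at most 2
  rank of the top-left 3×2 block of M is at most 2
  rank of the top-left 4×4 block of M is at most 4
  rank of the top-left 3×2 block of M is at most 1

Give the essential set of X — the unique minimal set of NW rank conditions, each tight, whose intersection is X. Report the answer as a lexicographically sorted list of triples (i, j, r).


Computing R[i][j] = min implied NW-rank bound (n=4, 5 conditions):

  i=1: 1 1 1 1
  i=2: 1 1 1 2
  i=3: 1 1 2 3
  i=4: 1 2 3 4

hence w(1..4) = (1, 4, 3, 2).

D(w) has 3 cells with 2 SE-corners; essential set:

[(2, 3, 1), (3, 2, 1)]


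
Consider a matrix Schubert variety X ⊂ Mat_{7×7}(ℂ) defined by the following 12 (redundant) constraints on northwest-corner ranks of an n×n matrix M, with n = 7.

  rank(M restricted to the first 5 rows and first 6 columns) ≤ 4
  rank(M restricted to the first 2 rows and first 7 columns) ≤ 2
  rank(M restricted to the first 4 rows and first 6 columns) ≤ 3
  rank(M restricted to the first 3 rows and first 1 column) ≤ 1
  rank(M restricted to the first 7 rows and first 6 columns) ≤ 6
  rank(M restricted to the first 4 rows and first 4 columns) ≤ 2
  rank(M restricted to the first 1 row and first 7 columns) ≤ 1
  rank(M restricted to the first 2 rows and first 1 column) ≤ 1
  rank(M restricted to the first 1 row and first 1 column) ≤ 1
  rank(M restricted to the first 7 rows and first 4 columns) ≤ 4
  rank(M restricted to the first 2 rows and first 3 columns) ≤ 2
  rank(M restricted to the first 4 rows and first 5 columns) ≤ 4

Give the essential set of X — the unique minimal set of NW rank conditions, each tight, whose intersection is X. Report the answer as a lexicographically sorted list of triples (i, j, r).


Computing R[i][j] = min implied NW-rank bound (n=7, 12 conditions):

  1 | 1 | 1 | 1 | 1 | 1 | 1
  1 | 2 | 2 | 2 | 2 | 2 | 2
  1 | 2 | 2 | 2 | 3 | 3 | 3
  1 | 2 | 2 | 2 | 3 | 3 | 4
  1 | 2 | 3 | 3 | 4 | 4 | 5
  1 | 2 | 3 | 4 | 5 | 5 | 6
  1 | 2 | 3 | 4 | 5 | 6 | 7

reading off 1-entries of Δ²R: w = (1, 2, 5, 7, 3, 4, 6).

|D(w)|=5, |Ess(w)|=2:

[(4, 4, 2), (4, 6, 3)]


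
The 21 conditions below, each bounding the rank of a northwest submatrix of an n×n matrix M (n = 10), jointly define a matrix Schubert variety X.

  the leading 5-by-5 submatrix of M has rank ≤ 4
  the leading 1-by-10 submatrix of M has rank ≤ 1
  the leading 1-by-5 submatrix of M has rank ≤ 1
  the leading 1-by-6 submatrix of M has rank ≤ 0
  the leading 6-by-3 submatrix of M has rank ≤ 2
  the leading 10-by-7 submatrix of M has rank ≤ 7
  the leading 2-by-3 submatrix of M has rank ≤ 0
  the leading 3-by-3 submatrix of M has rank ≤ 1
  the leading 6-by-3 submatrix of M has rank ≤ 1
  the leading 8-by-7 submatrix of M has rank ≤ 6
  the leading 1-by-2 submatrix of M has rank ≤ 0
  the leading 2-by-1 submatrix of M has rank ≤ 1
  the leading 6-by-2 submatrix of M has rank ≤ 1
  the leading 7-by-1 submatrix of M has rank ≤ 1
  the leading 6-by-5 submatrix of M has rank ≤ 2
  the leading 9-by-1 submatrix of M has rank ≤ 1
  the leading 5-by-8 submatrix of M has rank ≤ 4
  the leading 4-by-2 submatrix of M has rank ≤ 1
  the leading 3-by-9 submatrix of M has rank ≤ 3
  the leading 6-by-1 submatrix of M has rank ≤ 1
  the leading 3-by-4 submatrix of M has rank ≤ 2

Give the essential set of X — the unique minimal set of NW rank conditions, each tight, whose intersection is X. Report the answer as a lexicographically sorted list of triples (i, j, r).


Recovering R(i,j) via the rank-extension bound from the 21 conditions:

  row 1: 0 | 0 | 0 | 0 | 0 | 0 | 1 | 1 | 1 | 1
  row 2: 0 | 0 | 0 | 1 | 1 | 1 | 2 | 2 | 2 | 2
  row 3: 1 | 1 | 1 | 2 | 2 | 2 | 3 | 3 | 3 | 3
  row 4: 1 | 1 | 1 | 2 | 2 | 3 | 4 | 4 | 4 | 4
  row 5: 1 | 1 | 1 | 2 | 2 | 3 | 4 | 4 | 5 | 5
  row 6: 1 | 1 | 1 | 2 | 2 | 3 | 4 | 5 | 6 | 6
  row 7: 1 | 2 | 2 | 3 | 3 | 4 | 5 | 6 | 7 | 7
  row 8: 1 | 2 | 3 | 4 | 4 | 5 | 6 | 7 | 8 | 8
  row 9: 1 | 2 | 3 | 4 | 5 | 6 | 7 | 8 | 9 | 9
  row 10: 1 | 2 | 3 | 4 | 5 | 6 | 7 | 8 | 9 | 10

reading off 1-entries of Δ²R: w = (7, 4, 1, 6, 9, 8, 2, 3, 5, 10).

Fulton essential set (5 of the 19 Rothe cells):

[(1, 6, 0), (2, 3, 0), (5, 8, 4), (6, 3, 1), (6, 5, 2)]


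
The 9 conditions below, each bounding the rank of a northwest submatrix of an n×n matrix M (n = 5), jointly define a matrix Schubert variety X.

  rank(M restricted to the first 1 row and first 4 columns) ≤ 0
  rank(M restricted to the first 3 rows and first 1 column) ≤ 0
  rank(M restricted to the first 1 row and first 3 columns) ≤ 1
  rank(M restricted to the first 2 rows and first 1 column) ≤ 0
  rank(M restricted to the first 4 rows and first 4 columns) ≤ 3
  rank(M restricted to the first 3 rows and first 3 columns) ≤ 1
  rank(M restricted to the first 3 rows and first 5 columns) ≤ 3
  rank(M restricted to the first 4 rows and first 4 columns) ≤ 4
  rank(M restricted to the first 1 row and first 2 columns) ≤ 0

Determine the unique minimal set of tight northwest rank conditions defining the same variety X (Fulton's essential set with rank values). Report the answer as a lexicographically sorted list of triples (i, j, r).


Recovering R(i,j) via the rank-extension bound from the 9 conditions:

  0 0 0 0 1
  0 1 1 1 2
  0 1 1 2 3
  1 2 2 3 4
  1 2 3 4 5

the unique w with this rank table is (5, 2, 4, 1, 3).

Rothe diagram D(w) (7 cells), 3 SE-corners (essential conditions):

[(1, 4, 0), (3, 1, 0), (3, 3, 1)]


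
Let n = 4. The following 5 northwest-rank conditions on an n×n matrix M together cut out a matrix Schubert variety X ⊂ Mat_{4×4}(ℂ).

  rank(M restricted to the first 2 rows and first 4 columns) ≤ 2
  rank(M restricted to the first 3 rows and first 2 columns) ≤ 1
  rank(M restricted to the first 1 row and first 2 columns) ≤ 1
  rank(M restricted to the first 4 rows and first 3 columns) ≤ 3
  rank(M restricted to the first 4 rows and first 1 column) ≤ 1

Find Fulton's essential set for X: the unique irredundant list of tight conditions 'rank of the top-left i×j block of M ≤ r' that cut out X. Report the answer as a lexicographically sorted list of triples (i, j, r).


The tightest implied rank at each (i,j), from the 5 conditions:

  R[1]: 1  1  1  1
  R[2]: 1  1  2  2
  R[3]: 1  1  2  3
  R[4]: 1  2  3  4

reading off 1-entries of Δ²R: w = (1, 3, 4, 2).

1 SE-corner of the 2-cell Rothe diagram gives Ess(w):

[(3, 2, 1)]


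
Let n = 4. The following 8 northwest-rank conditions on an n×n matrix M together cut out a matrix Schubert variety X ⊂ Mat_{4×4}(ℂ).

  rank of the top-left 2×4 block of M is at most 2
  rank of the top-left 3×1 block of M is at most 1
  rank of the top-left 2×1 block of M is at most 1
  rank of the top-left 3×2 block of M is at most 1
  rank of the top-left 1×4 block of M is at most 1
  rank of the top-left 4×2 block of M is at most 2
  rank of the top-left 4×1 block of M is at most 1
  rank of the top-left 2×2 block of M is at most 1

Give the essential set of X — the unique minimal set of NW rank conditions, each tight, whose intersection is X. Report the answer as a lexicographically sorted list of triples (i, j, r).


Rank table r_w(4×4) implied by the 8 constraints:

  R[1]: 1  1  1  1
  R[2]: 1  1  2  2
  R[3]: 1  1  2  3
  R[4]: 1  2  3  4

hence w(1..4) = (1, 3, 4, 2).

D(w) has 2 cells with 1 SE-corner; essential set:

[(3, 2, 1)]


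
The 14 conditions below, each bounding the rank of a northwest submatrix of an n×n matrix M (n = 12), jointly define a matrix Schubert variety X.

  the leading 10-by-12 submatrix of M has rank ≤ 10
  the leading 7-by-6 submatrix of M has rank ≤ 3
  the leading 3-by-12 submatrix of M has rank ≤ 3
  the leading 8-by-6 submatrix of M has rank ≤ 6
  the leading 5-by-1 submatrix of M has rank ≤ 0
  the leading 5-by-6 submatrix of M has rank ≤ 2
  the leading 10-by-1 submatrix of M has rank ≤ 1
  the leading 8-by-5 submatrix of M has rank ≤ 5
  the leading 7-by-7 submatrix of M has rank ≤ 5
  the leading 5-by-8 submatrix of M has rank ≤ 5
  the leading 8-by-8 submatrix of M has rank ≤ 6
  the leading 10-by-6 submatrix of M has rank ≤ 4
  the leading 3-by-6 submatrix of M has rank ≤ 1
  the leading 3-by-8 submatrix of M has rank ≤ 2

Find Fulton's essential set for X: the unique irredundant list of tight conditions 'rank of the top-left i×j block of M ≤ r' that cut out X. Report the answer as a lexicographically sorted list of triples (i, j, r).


The tightest implied rank at each (i,j), from the 14 conditions:

  R[1]: 0  1  1  1  1  1  1  1  1  1  1  1
  R[2]: 0  1  1  1  1  1  2  2  2  2  2  2
  R[3]: 0  1  1  1  1  1  2  2  3  3  3  3
  R[4]: 0  1  2  2  2  2  3  3  4  4  4  4
  R[5]: 0  1  2  2  2  2  3  4  5  5  5  5
  R[6]: 1  2  3  3  3  3  4  5  6  6  6  6
  R[7]: 1  2  3  3  3  3  4  5  6  7  7  7
  R[8]: 1  2  3  4  4  4  5  6  7  8  8  8
  R[9]: 1  2  3  4  4  4  5  6  7  8  9  9
  R[10]: 1  2  3  4  4  4  5  6  7  8  9  10
  R[11]: 1  2  3  4  5  5  6  7  8  9  10  11
  R[12]: 1  2  3  4  5  6  7  8  9  10  11  12

giving w = (2, 7, 9, 3, 8, 1, 10, 4, 11, 12, 5, 6) via Δ²R.

|D(w)|=24, |Ess(w)|=6:

[(3, 6, 1), (3, 8, 2), (5, 1, 0), (5, 6, 2), (7, 6, 3), (10, 6, 4)]


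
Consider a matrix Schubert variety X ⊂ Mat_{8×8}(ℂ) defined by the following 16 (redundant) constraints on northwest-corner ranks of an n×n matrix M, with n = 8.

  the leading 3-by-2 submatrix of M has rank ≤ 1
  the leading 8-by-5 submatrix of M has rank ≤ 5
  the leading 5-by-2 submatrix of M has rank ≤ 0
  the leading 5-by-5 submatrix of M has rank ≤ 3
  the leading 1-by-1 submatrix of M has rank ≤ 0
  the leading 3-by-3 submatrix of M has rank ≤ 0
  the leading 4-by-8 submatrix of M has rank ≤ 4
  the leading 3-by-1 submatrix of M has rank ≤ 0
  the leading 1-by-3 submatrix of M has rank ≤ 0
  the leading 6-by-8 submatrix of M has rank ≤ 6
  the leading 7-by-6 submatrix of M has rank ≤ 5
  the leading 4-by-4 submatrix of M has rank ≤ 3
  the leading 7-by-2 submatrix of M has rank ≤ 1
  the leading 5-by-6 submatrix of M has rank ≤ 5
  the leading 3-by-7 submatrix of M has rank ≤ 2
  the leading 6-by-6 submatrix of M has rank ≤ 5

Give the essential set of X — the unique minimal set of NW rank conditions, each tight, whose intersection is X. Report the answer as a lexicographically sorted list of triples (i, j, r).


Recovering R(i,j) via the rank-extension bound from the 16 conditions:

  R[1]: 0  0  0  1  1  1  1  1
  R[2]: 0  0  0  1  2  2  2  2
  R[3]: 0  0  0  1  2  2  2  3
  R[4]: 0  0  1  2  3  3  3  4
  R[5]: 0  0  1  2  3  4  4  5
  R[6]: 1  1  2  3  4  5  5  6
  R[7]: 1  1  2  3  4  5  6  7
  R[8]: 1  2  3  4  5  6  7  8

giving w = (4, 5, 8, 3, 6, 1, 7, 2) via Δ²R.

|D(w)|=16, |Ess(w)|=4:

[(3, 3, 0), (3, 7, 2), (5, 2, 0), (7, 2, 1)]


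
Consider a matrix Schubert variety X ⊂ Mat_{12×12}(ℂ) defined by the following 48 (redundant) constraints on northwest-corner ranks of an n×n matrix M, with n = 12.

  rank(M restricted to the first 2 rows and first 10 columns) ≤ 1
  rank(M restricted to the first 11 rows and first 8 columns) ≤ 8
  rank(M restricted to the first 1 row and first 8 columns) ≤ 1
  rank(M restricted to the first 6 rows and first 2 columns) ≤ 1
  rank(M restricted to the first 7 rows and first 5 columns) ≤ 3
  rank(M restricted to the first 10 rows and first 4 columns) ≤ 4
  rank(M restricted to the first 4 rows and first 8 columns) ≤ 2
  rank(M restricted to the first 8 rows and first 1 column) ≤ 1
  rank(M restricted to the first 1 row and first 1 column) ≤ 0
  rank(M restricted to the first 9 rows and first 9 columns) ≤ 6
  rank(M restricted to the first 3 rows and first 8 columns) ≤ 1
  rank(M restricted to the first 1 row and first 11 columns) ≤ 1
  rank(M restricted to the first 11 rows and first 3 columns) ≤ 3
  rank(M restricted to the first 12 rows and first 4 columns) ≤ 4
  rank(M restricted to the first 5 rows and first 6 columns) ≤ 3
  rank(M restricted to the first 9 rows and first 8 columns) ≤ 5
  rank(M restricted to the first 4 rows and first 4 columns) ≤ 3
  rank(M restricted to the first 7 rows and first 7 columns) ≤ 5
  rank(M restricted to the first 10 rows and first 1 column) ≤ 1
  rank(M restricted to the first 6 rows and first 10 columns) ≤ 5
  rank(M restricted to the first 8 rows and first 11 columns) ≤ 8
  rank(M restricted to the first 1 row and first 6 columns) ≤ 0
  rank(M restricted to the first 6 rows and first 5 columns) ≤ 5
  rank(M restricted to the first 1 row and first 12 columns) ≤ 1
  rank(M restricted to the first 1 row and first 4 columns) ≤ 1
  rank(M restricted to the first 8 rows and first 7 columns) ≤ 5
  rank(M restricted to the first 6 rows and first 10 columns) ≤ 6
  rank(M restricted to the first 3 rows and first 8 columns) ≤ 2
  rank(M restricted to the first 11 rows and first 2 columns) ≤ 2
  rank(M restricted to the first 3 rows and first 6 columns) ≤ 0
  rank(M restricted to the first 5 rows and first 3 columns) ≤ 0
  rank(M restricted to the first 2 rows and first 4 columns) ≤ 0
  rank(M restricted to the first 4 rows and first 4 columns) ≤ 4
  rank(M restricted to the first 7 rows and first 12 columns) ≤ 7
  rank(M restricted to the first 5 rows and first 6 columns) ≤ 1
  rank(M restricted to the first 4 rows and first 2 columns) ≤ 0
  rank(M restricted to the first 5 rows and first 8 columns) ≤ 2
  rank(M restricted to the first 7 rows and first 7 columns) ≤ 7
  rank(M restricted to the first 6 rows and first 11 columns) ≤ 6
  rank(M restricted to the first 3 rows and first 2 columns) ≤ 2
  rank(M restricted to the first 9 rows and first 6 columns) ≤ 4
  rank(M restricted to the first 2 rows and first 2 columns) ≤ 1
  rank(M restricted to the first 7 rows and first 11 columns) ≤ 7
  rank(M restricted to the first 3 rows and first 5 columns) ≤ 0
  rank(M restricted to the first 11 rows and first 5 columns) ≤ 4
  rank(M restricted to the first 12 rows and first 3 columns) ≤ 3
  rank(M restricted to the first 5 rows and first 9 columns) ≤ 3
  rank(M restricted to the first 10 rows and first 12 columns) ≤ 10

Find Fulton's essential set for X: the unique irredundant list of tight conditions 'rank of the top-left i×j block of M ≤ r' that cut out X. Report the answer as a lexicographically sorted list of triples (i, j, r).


Reconstructing r_w from the 48 given conditions:

  R[1]: 0 | 0 | 0 | 0 | 0 | 0 | 1 | 1 | 1 | 1 | 1 | 1
  R[2]: 0 | 0 | 0 | 0 | 0 | 0 | 1 | 1 | 1 | 1 | 2 | 2
  R[3]: 0 | 0 | 0 | 0 | 0 | 0 | 1 | 1 | 2 | 2 | 3 | 3
  R[4]: 0 | 0 | 0 | 1 | 1 | 1 | 2 | 2 | 3 | 3 | 4 | 4
  R[5]: 0 | 0 | 0 | 1 | 1 | 1 | 2 | 2 | 3 | 4 | 5 | 5
  R[6]: 1 | 1 | 1 | 2 | 2 | 2 | 3 | 3 | 4 | 5 | 6 | 6
  R[7]: 1 | 2 | 2 | 3 | 3 | 3 | 4 | 4 | 5 | 6 | 7 | 7
  R[8]: 1 | 2 | 3 | 4 | 4 | 4 | 5 | 5 | 6 | 7 | 8 | 8
  R[9]: 1 | 2 | 3 | 4 | 4 | 4 | 5 | 5 | 6 | 7 | 8 | 9
  R[10]: 1 | 2 | 3 | 4 | 4 | 5 | 6 | 6 | 7 | 8 | 9 | 10
  R[11]: 1 | 2 | 3 | 4 | 4 | 5 | 6 | 7 | 8 | 9 | 10 | 11
  R[12]: 1 | 2 | 3 | 4 | 5 | 6 | 7 | 8 | 9 | 10 | 11 | 12

the unique w with this rank table is (7, 11, 9, 4, 10, 1, 2, 3, 12, 6, 8, 5).

ℓ(w)=36; the 9 essential cells (i,j,r):

[(2, 10, 1), (3, 6, 0), (3, 8, 1), (5, 3, 0), (5, 6, 1), (5, 8, 2), (9, 6, 4), (9, 8, 5), (11, 5, 4)]


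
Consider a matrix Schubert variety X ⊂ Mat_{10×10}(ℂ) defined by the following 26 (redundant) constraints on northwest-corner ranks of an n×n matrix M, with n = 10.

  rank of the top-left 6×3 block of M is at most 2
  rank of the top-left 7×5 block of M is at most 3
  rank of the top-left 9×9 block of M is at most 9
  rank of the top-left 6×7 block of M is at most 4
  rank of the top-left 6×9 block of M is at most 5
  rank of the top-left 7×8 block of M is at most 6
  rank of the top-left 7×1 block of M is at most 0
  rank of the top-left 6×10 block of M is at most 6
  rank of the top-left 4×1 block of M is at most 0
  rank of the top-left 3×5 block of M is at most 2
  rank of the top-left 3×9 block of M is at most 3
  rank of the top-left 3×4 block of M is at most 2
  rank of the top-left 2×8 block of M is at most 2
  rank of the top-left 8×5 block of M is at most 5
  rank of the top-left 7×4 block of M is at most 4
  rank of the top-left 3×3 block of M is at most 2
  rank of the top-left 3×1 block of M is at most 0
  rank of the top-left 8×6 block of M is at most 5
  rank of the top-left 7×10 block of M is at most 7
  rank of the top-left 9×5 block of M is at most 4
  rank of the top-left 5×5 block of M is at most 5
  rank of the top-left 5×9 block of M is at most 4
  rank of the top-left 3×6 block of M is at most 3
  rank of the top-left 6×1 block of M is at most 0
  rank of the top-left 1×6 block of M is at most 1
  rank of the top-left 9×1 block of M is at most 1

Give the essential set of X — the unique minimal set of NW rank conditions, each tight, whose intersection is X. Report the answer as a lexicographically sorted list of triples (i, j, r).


Recovering R(i,j) via the rank-extension bound from the 26 conditions:

  0 1 1 1 1 1 1 1 1 1
  0 1 2 2 2 2 2 2 2 2
  0 1 2 2 2 3 3 3 3 3
  0 1 2 3 3 4 4 4 4 4
  0 1 2 3 3 4 4 4 4 5
  0 1 2 3 3 4 4 5 5 6
  0 1 2 3 3 4 5 6 6 7
  1 2 3 4 4 5 6 7 7 8
  1 2 3 4 4 5 6 7 8 9
  1 2 3 4 5 6 7 8 9 10

second differences of R give the permutation w = (2, 3, 6, 4, 10, 8, 7, 1, 9, 5).

D(w) has 17 cells with 6 SE-corners; essential set:

[(3, 5, 2), (5, 9, 4), (6, 7, 4), (7, 1, 0), (7, 5, 3), (9, 5, 4)]


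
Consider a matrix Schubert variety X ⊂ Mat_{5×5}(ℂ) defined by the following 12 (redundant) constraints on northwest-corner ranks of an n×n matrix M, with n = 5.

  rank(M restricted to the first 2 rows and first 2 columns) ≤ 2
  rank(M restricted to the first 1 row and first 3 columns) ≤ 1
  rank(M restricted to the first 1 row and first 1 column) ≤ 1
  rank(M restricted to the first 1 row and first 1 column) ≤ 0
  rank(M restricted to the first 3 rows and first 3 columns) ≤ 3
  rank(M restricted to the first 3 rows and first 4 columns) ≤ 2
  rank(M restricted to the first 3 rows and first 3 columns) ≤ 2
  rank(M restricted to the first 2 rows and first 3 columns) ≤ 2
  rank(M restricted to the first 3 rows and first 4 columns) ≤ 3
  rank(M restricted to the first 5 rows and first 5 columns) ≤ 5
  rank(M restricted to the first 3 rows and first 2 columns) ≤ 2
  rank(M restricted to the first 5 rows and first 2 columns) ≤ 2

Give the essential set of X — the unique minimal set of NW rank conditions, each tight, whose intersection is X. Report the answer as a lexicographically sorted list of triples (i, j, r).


Computing R[i][j] = min implied NW-rank bound (n=5, 12 conditions):

  R[1]: 0  1  1  1  1
  R[2]: 1  2  2  2  2
  R[3]: 1  2  2  2  3
  R[4]: 1  2  3  3  4
  R[5]: 1  2  3  4  5

hence w(1..5) = (2, 1, 5, 3, 4).

ℓ(w)=3; the 2 essential cells (i,j,r):

[(1, 1, 0), (3, 4, 2)]


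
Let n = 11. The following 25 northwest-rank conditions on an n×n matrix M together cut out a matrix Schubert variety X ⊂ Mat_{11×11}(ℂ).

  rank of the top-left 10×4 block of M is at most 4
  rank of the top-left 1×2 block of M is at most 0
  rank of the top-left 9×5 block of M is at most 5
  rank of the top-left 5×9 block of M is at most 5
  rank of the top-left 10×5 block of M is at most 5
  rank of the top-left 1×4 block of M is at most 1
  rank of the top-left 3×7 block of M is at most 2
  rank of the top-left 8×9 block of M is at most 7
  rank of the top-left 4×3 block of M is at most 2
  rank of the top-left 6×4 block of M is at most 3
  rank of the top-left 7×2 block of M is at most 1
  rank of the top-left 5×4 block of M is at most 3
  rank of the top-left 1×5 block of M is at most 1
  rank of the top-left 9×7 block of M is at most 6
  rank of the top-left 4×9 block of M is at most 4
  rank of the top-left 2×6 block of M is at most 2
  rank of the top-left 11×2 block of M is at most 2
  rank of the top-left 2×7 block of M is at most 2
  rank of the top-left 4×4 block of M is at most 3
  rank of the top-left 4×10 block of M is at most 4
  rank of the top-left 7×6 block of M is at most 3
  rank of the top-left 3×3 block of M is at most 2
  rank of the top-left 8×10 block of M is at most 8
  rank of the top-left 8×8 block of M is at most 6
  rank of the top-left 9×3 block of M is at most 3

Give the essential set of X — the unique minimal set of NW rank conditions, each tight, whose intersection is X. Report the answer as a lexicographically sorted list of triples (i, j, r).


The tightest implied rank at each (i,j), from the 25 conditions:

  i=1: 0  0  1  1  1  1  1  1  1  1  1
  i=2: 1  1  2  2  2  2  2  2  2  2  2
  i=3: 1  1  2  2  2  2  2  3  3  3  3
  i=4: 1  1  2  3  3  3  3  4  4  4  4
  i=5: 1  1  2  3  3  3  4  5  5  5  5
  i=6: 1  1  2  3  3  3  4  5  6  6  6
  i=7: 1  1  2  3  3  3  4  5  6  7  7
  i=8: 1  2  3  4  4  4  5  6  7  8  8
  i=9: 1  2  3  4  5  5  6  7  8  9  9
  i=10: 1  2  3  4  5  6  7  8  9  10  10
  i=11: 1  2  3  4  5  6  7  8  9  10  11

so w = (3, 1, 8, 4, 7, 9, 10, 2, 5, 6, 11).

Rothe diagram D(w) (17 cells), 4 SE-corners (essential conditions):

[(1, 2, 0), (3, 7, 2), (7, 2, 1), (7, 6, 3)]


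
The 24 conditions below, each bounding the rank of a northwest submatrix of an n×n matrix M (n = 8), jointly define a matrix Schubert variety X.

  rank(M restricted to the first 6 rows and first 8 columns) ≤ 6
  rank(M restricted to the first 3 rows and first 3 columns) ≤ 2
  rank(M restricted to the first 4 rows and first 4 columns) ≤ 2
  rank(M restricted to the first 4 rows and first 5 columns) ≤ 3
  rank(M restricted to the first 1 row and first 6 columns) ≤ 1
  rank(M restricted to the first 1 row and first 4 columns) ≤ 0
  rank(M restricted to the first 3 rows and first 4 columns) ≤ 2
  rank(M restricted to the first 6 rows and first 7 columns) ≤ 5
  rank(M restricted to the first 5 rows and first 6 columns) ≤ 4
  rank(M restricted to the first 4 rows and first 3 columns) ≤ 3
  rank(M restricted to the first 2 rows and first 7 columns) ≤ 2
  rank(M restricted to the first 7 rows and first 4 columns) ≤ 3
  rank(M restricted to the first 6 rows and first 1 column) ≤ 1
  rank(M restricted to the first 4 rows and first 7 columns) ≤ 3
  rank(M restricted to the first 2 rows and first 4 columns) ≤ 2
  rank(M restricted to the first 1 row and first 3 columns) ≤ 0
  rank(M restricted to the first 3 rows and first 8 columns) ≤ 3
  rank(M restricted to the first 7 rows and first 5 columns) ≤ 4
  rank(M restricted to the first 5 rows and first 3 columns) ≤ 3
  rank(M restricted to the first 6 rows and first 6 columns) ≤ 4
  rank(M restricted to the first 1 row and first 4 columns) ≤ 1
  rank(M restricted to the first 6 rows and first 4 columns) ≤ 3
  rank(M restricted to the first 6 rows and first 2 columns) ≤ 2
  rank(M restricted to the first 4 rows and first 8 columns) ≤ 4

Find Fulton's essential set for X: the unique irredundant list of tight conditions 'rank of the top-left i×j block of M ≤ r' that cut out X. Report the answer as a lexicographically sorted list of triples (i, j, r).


Recovering R(i,j) via the rank-extension bound from the 24 conditions:

  i=1: 0, 0, 0, 0, 1, 1, 1, 1
  i=2: 1, 1, 1, 1, 2, 2, 2, 2
  i=3: 1, 2, 2, 2, 3, 3, 3, 3
  i=4: 1, 2, 2, 2, 3, 3, 3, 4
  i=5: 1, 2, 3, 3, 4, 4, 4, 5
  i=6: 1, 2, 3, 3, 4, 4, 5, 6
  i=7: 1, 2, 3, 3, 4, 5, 6, 7
  i=8: 1, 2, 3, 4, 5, 6, 7, 8

the unique w with this rank table is (5, 1, 2, 8, 3, 7, 6, 4).

|D(w)|=11, |Ess(w)|=5:

[(1, 4, 0), (4, 4, 2), (4, 7, 3), (6, 6, 4), (7, 4, 3)]


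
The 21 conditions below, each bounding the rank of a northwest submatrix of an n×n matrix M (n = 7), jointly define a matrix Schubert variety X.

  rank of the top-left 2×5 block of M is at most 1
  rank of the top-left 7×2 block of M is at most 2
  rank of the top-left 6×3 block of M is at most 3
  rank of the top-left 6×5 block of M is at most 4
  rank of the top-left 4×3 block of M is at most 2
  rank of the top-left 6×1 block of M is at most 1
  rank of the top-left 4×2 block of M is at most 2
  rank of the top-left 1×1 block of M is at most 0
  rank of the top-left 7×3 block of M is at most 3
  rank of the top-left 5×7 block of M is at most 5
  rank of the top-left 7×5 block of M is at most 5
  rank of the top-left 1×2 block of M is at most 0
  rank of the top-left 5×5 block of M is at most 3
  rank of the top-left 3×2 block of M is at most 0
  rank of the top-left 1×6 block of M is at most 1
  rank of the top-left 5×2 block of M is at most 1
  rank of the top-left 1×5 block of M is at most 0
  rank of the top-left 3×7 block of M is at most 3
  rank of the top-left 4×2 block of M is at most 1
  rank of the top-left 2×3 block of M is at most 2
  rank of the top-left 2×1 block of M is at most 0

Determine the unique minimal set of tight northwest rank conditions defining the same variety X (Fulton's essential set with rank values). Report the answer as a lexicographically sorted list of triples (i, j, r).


Rank table r_w(7×7) implied by the 21 constraints:

  0 | 0 | 0 | 0 | 0 | 1 | 1
  0 | 0 | 1 | 1 | 1 | 2 | 2
  0 | 0 | 1 | 2 | 2 | 3 | 3
  1 | 1 | 2 | 3 | 3 | 4 | 4
  1 | 1 | 2 | 3 | 3 | 4 | 5
  1 | 2 | 3 | 4 | 4 | 5 | 6
  1 | 2 | 3 | 4 | 5 | 6 | 7

second differences of R give the permutation w = (6, 3, 4, 1, 7, 2, 5).

ℓ(w)=11; the 4 essential cells (i,j,r):

[(1, 5, 0), (3, 2, 0), (5, 2, 1), (5, 5, 3)]


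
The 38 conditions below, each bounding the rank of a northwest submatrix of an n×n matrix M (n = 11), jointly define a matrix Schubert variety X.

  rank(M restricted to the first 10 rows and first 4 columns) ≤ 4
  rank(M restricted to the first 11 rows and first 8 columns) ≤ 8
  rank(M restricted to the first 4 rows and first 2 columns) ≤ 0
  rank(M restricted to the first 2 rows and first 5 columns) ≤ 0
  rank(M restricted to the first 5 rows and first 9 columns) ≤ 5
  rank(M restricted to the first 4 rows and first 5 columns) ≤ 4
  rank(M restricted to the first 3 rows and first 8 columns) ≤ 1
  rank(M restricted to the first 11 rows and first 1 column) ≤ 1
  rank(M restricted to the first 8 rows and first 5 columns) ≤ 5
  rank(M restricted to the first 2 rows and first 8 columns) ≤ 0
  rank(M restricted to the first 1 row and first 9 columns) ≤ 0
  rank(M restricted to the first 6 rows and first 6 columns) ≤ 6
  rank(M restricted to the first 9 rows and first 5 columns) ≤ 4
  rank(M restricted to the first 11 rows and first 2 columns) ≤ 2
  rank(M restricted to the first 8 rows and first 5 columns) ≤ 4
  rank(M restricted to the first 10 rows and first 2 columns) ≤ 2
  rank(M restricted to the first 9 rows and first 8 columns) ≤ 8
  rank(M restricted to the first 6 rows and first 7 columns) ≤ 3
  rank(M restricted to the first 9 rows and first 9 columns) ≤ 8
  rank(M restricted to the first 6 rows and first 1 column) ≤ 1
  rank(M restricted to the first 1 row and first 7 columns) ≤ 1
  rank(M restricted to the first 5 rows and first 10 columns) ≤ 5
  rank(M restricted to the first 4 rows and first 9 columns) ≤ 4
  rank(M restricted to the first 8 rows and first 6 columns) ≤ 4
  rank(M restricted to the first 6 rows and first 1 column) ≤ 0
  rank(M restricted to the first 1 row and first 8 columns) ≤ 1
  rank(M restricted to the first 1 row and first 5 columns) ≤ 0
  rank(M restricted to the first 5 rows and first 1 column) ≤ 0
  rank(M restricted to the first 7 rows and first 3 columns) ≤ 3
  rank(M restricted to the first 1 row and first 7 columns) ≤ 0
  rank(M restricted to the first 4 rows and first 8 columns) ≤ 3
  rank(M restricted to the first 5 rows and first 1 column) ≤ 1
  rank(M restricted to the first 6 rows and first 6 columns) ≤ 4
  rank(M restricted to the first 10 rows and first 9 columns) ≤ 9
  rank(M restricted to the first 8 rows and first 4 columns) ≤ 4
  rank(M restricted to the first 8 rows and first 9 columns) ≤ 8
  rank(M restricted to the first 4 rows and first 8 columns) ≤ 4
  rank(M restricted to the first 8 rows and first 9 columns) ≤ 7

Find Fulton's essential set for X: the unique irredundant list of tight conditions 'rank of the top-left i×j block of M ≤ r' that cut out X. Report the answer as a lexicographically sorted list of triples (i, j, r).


The tightest implied rank at each (i,j), from the 38 conditions:

  R[1]: 0  0  0  0  0  0  0  0  0  1  1
  R[2]: 0  0  0  0  0  0  0  0  1  2  2
  R[3]: 0  0  1  1  1  1  1  1  2  3  3
  R[4]: 0  0  1  2  2  2  2  2  3  4  4
  R[5]: 0  1  2  3  3  3  3  3  4  5  5
  R[6]: 0  1  2  3  3  3  3  4  5  6  6
  R[7]: 1  2  3  4  4  4  4  5  6  7  7
  R[8]: 1  2  3  4  4  4  5  6  7  8  8
  R[9]: 1  2  3  4  4  5  6  7  8  9  9
  R[10]: 1  2  3  4  5  6  7  8  9  10  10
  R[11]: 1  2  3  4  5  6  7  8  9  10  11

so w = (10, 9, 3, 4, 2, 8, 1, 7, 6, 5, 11).

ℓ(w)=29; the 7 essential cells (i,j,r):

[(1, 9, 0), (2, 8, 0), (4, 2, 0), (6, 1, 0), (6, 7, 3), (8, 6, 4), (9, 5, 4)]


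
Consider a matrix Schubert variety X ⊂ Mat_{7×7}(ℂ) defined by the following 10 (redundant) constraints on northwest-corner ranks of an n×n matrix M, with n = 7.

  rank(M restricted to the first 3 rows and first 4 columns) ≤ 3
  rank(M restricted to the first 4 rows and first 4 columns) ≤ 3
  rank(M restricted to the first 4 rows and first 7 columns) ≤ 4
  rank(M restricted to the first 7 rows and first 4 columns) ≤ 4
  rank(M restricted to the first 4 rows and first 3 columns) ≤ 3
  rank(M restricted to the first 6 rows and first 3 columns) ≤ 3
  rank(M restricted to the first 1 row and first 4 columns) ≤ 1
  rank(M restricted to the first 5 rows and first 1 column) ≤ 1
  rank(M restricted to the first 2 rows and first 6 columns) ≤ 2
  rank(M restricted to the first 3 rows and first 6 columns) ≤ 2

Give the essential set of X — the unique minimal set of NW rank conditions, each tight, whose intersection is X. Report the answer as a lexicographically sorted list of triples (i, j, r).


Reconstructing r_w from the 10 given conditions:

  i=1: 1, 1, 1, 1, 1, 1, 1
  i=2: 1, 2, 2, 2, 2, 2, 2
  i=3: 1, 2, 2, 2, 2, 2, 3
  i=4: 1, 2, 3, 3, 3, 3, 4
  i=5: 1, 2, 3, 4, 4, 4, 5
  i=6: 1, 2, 3, 4, 5, 5, 6
  i=7: 1, 2, 3, 4, 5, 6, 7

hence w(1..7) = (1, 2, 7, 3, 4, 5, 6).

|D(w)|=4, |Ess(w)|=1:

[(3, 6, 2)]


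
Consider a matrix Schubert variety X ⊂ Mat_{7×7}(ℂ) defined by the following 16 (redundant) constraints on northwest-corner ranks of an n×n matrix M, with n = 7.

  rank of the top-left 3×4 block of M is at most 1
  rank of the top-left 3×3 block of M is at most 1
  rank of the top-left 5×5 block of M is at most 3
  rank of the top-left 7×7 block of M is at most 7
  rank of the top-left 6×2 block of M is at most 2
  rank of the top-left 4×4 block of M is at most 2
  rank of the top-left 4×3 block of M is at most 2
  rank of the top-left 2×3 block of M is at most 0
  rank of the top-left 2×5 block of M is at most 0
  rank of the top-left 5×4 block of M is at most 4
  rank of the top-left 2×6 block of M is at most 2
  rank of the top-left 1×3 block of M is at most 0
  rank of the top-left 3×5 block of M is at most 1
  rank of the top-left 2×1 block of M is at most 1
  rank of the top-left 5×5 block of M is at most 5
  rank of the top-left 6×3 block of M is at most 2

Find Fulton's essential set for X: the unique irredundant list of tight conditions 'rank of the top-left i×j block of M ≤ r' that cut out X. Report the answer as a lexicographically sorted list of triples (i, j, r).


Propagating the 16 rank bounds to every northwest block:

  R[1]: 0 | 0 | 0 | 0 | 0 | 1 | 1
  R[2]: 0 | 0 | 0 | 0 | 0 | 1 | 2
  R[3]: 1 | 1 | 1 | 1 | 1 | 2 | 3
  R[4]: 1 | 2 | 2 | 2 | 2 | 3 | 4
  R[5]: 1 | 2 | 2 | 3 | 3 | 4 | 5
  R[6]: 1 | 2 | 2 | 3 | 4 | 5 | 6
  R[7]: 1 | 2 | 3 | 4 | 5 | 6 | 7

second differences of R give the permutation w = (6, 7, 1, 2, 4, 5, 3).

Rothe diagram D(w) (12 cells), 2 SE-corners (essential conditions):

[(2, 5, 0), (6, 3, 2)]


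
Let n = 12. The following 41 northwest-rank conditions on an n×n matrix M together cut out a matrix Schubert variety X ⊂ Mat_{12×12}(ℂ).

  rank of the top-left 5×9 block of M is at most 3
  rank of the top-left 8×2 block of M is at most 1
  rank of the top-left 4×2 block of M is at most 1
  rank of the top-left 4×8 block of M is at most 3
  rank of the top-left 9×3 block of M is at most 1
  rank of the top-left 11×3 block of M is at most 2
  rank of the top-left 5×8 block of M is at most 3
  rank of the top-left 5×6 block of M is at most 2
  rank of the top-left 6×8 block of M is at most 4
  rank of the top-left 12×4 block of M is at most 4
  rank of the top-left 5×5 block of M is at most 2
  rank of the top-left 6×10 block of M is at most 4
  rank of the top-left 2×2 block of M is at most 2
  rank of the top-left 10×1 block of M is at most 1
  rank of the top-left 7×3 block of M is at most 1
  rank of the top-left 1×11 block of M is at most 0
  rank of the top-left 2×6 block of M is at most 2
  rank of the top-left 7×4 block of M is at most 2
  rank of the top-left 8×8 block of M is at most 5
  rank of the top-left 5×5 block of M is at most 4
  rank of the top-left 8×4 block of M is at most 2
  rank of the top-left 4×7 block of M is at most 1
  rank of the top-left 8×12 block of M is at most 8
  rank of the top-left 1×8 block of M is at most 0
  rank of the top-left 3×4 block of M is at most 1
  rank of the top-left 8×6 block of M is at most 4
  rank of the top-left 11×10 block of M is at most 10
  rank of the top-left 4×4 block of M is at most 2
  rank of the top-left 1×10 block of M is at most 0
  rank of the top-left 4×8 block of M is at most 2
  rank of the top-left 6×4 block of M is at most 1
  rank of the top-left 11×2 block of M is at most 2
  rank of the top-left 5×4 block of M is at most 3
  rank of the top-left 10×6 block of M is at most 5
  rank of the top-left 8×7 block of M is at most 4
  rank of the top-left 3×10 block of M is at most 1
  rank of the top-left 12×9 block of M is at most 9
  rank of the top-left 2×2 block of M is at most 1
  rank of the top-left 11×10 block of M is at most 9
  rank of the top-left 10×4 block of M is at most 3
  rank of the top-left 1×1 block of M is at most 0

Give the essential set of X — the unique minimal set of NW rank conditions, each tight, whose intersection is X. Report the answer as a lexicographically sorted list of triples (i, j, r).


Recovering R(i,j) via the rank-extension bound from the 41 conditions:

  i=1: 0, 0, 0, 0, 0, 0, 0, 0, 0, 0, 0, 1
  i=2: 1, 1, 1, 1, 1, 1, 1, 1, 1, 1, 1, 2
  i=3: 1, 1, 1, 1, 1, 1, 1, 1, 1, 1, 2, 3
  i=4: 1, 1, 1, 1, 1, 1, 1, 2, 2, 2, 3, 4
  i=5: 1, 1, 1, 1, 2, 2, 2, 3, 3, 3, 4, 5
  i=6: 1, 1, 1, 1, 2, 3, 3, 4, 4, 4, 5, 6
  i=7: 1, 1, 1, 2, 3, 4, 4, 5, 5, 5, 6, 7
  i=8: 1, 1, 1, 2, 3, 4, 4, 5, 6, 6, 7, 8
  i=9: 1, 1, 1, 2, 3, 4, 5, 6, 7, 7, 8, 9
  i=10: 1, 2, 2, 3, 4, 5, 6, 7, 8, 8, 9, 10
  i=11: 1, 2, 2, 3, 4, 5, 6, 7, 8, 9, 10, 11
  i=12: 1, 2, 3, 4, 5, 6, 7, 8, 9, 10, 11, 12

giving w = (12, 1, 11, 8, 5, 6, 4, 9, 7, 2, 10, 3) via Δ²R.

Rothe diagram D(w) (40 cells), 7 SE-corners (essential conditions):

[(1, 11, 0), (3, 10, 1), (4, 7, 1), (6, 4, 1), (8, 7, 4), (9, 3, 1), (11, 3, 2)]
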